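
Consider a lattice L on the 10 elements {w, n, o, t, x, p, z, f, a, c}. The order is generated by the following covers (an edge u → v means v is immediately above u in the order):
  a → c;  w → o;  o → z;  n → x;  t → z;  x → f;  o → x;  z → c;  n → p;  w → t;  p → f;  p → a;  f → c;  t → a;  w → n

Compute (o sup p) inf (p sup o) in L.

o ∨ p = f
p ∨ o = f
f ∧ f = f

f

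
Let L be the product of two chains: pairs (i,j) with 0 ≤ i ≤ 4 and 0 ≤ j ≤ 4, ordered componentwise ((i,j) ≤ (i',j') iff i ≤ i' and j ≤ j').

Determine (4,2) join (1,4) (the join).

Common upper bounds of {(4,2), (1,4)}: (4,4).
The least among these is (4,4).

(4,4)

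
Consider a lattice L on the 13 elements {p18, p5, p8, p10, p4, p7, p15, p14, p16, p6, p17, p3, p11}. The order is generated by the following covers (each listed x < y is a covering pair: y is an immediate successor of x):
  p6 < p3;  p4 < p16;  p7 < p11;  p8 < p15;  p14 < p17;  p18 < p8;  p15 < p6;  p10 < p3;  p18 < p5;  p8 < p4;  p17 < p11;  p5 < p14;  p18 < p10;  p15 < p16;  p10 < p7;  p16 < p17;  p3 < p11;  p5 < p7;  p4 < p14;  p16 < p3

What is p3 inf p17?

p16

Common lower bounds of {p3, p17}: p15, p16, p18, p4, p8.
The greatest among these is p16.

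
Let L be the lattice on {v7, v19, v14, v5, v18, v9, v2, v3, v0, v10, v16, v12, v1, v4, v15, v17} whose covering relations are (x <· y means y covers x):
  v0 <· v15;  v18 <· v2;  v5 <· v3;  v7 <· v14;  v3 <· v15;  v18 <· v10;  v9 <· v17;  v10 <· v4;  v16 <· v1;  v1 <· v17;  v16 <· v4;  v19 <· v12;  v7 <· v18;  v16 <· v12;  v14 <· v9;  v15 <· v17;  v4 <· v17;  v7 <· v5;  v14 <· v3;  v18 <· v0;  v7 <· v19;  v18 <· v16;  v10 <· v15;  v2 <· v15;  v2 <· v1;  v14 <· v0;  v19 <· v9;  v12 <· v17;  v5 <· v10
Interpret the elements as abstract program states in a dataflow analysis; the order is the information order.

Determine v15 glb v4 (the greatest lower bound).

Common lower bounds of {v15, v4}: v10, v18, v5, v7.
The greatest among these is v10.

v10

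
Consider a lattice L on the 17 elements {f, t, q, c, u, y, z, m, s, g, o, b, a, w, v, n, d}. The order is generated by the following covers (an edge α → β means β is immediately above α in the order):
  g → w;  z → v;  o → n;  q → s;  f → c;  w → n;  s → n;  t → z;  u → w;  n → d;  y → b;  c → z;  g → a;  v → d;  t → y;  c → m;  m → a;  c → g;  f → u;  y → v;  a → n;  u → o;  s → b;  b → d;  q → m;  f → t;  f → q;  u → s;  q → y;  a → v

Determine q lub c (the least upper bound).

m

Common upper bounds of {q, c}: a, d, m, n, v.
The least among these is m.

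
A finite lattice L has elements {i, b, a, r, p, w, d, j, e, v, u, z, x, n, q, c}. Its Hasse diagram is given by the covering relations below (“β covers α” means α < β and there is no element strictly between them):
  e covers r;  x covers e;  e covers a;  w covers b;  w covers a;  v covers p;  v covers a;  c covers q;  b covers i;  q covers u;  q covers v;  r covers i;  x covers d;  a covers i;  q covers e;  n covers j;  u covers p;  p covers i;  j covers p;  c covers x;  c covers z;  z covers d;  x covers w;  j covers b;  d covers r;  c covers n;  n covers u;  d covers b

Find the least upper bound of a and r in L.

Common upper bounds of {a, r}: c, e, q, x.
The least among these is e.

e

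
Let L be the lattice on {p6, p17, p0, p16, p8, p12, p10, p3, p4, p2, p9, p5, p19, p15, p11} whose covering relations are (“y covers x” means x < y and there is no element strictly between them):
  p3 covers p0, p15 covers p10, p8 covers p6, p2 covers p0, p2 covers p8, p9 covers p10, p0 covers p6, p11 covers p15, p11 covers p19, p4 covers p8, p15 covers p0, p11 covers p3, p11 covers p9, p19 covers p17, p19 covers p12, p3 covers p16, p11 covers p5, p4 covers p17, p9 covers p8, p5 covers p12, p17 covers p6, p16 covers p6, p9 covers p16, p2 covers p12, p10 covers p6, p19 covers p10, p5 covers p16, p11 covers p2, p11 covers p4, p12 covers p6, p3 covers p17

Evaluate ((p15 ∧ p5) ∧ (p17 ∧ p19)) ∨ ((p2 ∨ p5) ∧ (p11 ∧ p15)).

p15

p15 ∧ p5 = p6
p17 ∧ p19 = p17
p6 ∧ p17 = p6
p2 ∨ p5 = p11
p11 ∧ p15 = p15
p11 ∧ p15 = p15
p6 ∨ p15 = p15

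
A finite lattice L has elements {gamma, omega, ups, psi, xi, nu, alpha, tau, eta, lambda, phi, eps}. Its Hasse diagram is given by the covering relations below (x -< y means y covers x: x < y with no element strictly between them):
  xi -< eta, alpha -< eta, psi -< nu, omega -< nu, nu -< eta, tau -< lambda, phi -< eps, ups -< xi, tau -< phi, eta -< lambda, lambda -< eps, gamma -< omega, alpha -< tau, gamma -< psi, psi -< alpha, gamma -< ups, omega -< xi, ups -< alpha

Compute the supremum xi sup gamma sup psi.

eta

Common upper bounds of {xi, gamma, psi}: eps, eta, lambda.
The least among these is eta.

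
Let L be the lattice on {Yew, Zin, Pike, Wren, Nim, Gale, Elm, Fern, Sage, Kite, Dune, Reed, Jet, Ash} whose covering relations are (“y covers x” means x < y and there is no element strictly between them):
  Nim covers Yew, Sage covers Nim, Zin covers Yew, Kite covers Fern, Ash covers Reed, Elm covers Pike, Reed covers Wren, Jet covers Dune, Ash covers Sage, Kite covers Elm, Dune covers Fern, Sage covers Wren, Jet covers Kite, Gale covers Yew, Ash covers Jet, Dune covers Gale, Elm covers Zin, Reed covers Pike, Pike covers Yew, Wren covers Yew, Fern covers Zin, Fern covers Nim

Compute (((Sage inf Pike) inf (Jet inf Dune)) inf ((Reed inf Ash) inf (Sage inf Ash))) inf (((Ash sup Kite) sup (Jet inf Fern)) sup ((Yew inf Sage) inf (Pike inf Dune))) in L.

Sage ∧ Pike = Yew
Jet ∧ Dune = Dune
Yew ∧ Dune = Yew
Reed ∧ Ash = Reed
Sage ∧ Ash = Sage
Reed ∧ Sage = Wren
Yew ∧ Wren = Yew
Ash ∨ Kite = Ash
Jet ∧ Fern = Fern
Ash ∨ Fern = Ash
Yew ∧ Sage = Yew
Pike ∧ Dune = Yew
Yew ∧ Yew = Yew
Ash ∨ Yew = Ash
Yew ∧ Ash = Yew

Yew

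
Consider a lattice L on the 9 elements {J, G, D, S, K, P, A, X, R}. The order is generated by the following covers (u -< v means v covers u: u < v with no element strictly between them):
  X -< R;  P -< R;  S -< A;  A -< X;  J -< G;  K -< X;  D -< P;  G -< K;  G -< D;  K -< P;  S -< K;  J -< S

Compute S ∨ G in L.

S ∨ G = K

K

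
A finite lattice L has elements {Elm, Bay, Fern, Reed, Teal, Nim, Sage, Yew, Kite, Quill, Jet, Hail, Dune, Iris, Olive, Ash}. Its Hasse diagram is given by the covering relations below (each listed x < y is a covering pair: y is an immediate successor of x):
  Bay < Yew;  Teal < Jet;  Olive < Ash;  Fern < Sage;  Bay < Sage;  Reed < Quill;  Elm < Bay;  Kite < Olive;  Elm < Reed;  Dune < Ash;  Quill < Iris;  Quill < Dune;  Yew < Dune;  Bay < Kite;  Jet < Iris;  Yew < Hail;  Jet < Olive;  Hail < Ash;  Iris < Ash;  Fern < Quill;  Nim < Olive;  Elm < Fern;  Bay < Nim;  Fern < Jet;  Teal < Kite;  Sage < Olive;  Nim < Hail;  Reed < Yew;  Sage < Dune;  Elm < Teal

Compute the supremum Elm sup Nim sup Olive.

Olive

Common upper bounds of {Elm, Nim, Olive}: Ash, Olive.
The least among these is Olive.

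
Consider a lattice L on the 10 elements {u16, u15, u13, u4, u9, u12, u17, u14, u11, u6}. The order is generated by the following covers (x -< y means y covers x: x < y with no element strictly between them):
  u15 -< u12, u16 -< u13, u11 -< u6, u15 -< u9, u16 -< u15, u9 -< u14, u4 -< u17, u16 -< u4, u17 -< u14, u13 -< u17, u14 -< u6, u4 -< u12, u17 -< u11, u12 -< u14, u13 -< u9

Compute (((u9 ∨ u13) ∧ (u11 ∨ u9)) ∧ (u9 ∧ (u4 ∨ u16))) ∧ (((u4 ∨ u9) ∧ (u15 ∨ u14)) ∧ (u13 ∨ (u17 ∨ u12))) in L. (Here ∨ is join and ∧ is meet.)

u9 ∨ u13 = u9
u11 ∨ u9 = u6
u9 ∧ u6 = u9
u4 ∨ u16 = u4
u9 ∧ u4 = u16
u9 ∧ u16 = u16
u4 ∨ u9 = u14
u15 ∨ u14 = u14
u14 ∧ u14 = u14
u17 ∨ u12 = u14
u13 ∨ u14 = u14
u14 ∧ u14 = u14
u16 ∧ u14 = u16

u16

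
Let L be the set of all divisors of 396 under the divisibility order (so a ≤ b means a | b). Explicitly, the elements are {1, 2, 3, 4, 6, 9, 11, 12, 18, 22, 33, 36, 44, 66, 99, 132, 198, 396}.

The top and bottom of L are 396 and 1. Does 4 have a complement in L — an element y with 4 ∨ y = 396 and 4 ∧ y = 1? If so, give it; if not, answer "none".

99

Need y with 4 ∨ y = 396 and 4 ∧ y = 1.
Checking each element gives: 99.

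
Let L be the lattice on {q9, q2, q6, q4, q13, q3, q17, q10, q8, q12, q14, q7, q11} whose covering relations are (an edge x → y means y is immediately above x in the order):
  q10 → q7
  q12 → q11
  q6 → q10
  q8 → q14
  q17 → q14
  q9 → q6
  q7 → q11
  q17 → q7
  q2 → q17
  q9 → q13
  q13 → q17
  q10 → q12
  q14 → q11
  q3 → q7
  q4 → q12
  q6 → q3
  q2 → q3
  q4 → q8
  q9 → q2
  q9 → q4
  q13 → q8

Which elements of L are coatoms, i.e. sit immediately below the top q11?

The coatoms are exactly the elements covered by q11: q12, q14, q7.

q12, q14, q7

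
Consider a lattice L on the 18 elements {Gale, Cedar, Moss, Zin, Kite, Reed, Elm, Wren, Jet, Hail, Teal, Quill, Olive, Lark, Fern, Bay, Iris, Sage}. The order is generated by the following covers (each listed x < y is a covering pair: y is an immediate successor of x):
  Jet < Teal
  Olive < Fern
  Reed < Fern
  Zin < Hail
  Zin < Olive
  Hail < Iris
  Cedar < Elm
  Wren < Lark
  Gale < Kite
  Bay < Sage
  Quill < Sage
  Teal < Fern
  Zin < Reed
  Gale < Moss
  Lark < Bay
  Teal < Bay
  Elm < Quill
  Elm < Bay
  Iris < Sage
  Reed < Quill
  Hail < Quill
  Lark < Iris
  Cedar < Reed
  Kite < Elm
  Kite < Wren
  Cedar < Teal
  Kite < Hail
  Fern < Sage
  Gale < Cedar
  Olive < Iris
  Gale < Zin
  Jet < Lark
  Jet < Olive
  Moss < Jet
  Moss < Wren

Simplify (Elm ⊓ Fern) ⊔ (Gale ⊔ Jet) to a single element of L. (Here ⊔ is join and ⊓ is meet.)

Elm ∧ Fern = Cedar
Gale ∨ Jet = Jet
Cedar ∨ Jet = Teal

Teal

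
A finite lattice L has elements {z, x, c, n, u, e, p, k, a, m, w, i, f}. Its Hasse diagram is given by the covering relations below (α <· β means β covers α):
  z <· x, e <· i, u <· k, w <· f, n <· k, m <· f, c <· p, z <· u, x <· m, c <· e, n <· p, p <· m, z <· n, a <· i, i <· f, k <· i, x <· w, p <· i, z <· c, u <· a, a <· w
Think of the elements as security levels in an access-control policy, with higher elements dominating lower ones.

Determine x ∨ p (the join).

Common upper bounds of {x, p}: f, m.
The least among these is m.

m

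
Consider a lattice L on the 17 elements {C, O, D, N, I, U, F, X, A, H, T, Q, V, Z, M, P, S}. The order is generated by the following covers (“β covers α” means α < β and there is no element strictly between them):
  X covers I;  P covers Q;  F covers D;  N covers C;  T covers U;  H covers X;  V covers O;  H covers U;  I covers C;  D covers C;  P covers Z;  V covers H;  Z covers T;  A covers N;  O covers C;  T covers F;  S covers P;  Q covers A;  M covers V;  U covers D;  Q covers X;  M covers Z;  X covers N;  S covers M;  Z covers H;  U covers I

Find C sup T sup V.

Common upper bounds of {C, T, V}: M, S.
The least among these is M.

M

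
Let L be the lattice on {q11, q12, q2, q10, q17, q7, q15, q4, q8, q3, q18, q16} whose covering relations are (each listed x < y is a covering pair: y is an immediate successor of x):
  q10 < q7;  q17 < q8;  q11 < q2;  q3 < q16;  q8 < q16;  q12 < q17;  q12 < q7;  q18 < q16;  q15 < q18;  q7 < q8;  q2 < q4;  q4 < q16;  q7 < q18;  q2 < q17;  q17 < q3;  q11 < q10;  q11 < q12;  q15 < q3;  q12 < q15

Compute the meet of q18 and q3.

Common lower bounds of {q18, q3}: q11, q12, q15.
The greatest among these is q15.

q15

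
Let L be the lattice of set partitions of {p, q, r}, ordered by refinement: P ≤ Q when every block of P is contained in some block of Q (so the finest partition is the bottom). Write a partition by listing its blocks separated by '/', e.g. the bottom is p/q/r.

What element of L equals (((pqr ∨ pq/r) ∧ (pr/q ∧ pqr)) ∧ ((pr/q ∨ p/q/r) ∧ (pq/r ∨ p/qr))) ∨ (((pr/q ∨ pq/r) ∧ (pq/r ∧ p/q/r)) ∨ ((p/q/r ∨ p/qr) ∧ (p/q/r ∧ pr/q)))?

pqr ∨ pq/r = pqr
pr/q ∧ pqr = pr/q
pqr ∧ pr/q = pr/q
pr/q ∨ p/q/r = pr/q
pq/r ∨ p/qr = pqr
pr/q ∧ pqr = pr/q
pr/q ∧ pr/q = pr/q
pr/q ∨ pq/r = pqr
pq/r ∧ p/q/r = p/q/r
pqr ∧ p/q/r = p/q/r
p/q/r ∨ p/qr = p/qr
p/q/r ∧ pr/q = p/q/r
p/qr ∧ p/q/r = p/q/r
p/q/r ∨ p/q/r = p/q/r
pr/q ∨ p/q/r = pr/q

pr/q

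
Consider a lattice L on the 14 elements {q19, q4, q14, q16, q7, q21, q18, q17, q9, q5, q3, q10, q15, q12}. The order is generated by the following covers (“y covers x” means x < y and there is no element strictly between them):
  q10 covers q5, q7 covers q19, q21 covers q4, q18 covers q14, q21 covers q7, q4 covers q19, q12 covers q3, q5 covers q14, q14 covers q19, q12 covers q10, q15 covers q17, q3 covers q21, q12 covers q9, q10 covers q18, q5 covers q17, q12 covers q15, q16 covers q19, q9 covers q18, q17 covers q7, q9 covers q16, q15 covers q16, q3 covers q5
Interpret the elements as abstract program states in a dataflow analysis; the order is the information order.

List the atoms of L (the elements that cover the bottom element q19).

q14, q16, q4, q7

The atoms are exactly the elements that cover q19: q14, q16, q4, q7.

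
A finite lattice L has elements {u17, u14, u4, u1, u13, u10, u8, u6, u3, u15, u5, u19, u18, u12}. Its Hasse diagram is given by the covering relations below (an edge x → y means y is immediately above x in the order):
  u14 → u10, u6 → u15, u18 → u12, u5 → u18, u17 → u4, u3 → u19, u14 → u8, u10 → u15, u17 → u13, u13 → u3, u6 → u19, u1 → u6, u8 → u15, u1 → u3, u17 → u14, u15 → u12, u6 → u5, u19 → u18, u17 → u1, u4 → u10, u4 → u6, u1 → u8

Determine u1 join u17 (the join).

u1

Common upper bounds of {u1, u17}: u1, u12, u15, u18, u19, u3, u5, u6, u8.
The least among these is u1.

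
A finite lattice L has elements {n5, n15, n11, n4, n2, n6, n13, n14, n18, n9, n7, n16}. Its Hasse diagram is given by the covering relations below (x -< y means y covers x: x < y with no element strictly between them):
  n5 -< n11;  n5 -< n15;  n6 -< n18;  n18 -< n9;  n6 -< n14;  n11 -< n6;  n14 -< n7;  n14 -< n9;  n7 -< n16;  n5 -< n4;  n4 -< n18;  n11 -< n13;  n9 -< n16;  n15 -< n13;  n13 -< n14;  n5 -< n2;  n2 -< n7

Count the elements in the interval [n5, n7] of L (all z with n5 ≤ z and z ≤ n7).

8

The interval [n5, n7] = {n11, n13, n14, n15, n2, n5, n6, n7}, which has 8 elements.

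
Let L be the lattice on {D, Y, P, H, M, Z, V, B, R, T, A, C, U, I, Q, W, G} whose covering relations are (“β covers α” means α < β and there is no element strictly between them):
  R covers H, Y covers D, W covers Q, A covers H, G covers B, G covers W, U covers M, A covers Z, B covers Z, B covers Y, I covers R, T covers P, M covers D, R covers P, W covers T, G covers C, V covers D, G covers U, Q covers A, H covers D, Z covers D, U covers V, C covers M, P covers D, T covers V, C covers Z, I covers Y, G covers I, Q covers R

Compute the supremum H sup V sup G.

Common upper bounds of {H, V, G}: G.
The least among these is G.

G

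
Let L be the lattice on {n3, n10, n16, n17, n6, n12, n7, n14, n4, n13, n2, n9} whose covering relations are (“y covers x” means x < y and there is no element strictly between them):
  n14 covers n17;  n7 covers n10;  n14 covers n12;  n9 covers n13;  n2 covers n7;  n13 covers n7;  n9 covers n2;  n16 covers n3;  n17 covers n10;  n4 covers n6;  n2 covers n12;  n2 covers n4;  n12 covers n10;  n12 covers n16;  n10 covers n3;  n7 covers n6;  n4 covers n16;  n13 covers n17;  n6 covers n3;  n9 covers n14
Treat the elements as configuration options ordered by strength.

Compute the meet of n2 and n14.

Common lower bounds of {n2, n14}: n10, n12, n16, n3.
The greatest among these is n12.

n12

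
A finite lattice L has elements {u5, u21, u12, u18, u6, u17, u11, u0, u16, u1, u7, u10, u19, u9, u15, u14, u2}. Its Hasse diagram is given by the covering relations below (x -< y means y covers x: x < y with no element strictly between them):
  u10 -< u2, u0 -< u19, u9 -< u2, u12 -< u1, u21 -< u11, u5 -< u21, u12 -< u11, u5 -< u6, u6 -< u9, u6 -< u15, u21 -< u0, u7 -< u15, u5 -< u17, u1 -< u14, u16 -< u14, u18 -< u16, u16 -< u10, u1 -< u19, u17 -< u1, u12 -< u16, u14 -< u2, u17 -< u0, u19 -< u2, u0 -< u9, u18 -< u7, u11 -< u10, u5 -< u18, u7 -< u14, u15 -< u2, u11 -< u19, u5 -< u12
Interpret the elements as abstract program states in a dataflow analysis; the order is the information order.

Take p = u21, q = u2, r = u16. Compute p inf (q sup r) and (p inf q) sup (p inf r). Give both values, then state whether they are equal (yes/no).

u21; u21; yes

q sup r = u2, so p inf (q sup r) = u21 inf u2 = u21.
p inf q = u21 and p inf r = u5, so (p inf q) sup (p inf r) = u21 sup u5 = u21.
Equal: yes.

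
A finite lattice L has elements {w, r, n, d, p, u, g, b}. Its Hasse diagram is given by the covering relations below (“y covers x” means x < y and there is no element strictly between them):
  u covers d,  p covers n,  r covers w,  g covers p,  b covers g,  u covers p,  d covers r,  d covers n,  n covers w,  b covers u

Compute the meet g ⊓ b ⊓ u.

p

Common lower bounds of {g, b, u}: n, p, w.
The greatest among these is p.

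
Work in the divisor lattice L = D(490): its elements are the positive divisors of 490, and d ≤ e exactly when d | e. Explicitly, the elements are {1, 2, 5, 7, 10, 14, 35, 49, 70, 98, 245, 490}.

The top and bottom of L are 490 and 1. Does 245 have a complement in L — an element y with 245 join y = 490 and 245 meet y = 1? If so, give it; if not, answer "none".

Need y with 245 ∨ y = 490 and 245 ∧ y = 1.
Checking each element gives: 2.

2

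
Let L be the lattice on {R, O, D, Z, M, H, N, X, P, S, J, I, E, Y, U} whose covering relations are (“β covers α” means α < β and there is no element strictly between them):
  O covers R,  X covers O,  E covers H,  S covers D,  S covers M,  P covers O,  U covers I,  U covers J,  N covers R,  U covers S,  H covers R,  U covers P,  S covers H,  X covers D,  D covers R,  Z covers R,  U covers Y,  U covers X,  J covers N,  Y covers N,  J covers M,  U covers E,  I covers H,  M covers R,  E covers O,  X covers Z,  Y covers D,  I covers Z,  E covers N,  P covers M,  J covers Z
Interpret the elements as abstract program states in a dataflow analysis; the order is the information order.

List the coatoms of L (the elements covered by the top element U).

E, I, J, P, S, X, Y

The coatoms are exactly the elements covered by U: E, I, J, P, S, X, Y.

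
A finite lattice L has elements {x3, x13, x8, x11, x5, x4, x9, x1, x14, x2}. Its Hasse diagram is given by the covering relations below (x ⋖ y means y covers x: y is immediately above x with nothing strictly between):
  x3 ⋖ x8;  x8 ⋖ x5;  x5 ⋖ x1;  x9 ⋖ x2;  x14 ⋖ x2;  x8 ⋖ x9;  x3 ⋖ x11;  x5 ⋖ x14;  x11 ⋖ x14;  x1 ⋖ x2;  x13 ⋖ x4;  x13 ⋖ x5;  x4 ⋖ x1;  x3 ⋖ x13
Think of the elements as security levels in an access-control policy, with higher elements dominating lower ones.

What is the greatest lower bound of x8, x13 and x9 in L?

Common lower bounds of {x8, x13, x9}: x3.
The greatest among these is x3.

x3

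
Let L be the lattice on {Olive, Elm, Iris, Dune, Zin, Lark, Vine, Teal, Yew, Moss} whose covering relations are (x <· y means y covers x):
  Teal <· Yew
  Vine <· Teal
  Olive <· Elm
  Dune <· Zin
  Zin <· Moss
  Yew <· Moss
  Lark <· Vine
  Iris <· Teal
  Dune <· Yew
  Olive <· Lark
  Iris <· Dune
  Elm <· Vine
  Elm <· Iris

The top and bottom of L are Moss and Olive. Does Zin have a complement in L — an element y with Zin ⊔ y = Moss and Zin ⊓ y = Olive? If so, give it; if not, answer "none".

Lark

Need y with Zin ∨ y = Moss and Zin ∧ y = Olive.
Checking each element gives: Lark.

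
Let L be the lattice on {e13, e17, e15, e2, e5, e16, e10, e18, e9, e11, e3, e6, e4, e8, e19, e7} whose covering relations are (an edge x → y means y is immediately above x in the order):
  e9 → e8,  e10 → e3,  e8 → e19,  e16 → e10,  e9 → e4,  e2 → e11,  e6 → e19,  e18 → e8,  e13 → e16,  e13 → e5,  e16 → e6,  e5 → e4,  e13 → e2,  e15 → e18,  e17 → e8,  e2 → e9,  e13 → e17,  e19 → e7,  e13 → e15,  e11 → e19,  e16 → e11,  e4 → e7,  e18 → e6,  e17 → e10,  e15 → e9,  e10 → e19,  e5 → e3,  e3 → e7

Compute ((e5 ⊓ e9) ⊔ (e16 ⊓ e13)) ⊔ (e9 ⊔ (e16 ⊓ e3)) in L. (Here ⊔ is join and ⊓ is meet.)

e19

e5 ∧ e9 = e13
e16 ∧ e13 = e13
e13 ∨ e13 = e13
e16 ∧ e3 = e16
e9 ∨ e16 = e19
e13 ∨ e19 = e19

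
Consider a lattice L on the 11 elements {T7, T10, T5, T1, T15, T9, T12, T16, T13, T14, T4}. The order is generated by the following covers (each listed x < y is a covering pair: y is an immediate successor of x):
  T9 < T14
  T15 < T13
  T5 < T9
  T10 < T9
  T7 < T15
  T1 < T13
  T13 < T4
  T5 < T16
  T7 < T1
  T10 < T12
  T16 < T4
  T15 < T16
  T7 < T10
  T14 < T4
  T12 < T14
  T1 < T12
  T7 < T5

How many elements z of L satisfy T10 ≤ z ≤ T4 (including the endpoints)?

The interval [T10, T4] = {T10, T12, T14, T4, T9}, which has 5 elements.

5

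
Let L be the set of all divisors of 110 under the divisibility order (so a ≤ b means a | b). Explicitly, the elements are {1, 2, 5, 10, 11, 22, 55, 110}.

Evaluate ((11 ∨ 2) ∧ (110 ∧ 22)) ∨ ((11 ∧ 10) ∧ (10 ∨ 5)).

11 ∨ 2 = 22
110 ∧ 22 = 22
22 ∧ 22 = 22
11 ∧ 10 = 1
10 ∨ 5 = 10
1 ∧ 10 = 1
22 ∨ 1 = 22

22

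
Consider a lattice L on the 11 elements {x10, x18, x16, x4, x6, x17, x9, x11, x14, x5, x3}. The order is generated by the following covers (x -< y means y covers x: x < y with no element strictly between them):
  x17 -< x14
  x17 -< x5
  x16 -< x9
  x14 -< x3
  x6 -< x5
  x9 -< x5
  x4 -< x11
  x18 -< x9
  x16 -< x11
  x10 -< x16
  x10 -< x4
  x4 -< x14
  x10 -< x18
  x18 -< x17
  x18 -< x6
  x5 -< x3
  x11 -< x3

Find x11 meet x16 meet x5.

Common lower bounds of {x11, x16, x5}: x10, x16.
The greatest among these is x16.

x16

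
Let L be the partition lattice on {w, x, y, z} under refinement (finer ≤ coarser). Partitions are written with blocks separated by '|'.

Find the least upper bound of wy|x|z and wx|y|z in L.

Common upper bounds of {wy|x|z, wx|y|z}: wxyz, wxy|z.
The least among these is wxy|z.

wxy|z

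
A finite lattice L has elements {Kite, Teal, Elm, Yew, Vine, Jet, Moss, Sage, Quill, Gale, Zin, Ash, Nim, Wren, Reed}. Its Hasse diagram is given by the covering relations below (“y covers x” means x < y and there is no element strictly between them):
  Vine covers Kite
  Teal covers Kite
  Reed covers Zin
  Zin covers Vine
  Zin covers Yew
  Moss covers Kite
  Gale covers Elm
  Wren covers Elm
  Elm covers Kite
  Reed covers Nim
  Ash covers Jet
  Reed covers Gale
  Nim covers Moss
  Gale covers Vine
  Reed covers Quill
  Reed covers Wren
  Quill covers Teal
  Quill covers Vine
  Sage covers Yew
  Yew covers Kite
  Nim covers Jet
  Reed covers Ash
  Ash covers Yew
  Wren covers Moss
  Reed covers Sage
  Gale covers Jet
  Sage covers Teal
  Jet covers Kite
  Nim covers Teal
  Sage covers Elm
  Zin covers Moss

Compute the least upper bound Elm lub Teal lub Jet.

Reed

Common upper bounds of {Elm, Teal, Jet}: Reed.
The least among these is Reed.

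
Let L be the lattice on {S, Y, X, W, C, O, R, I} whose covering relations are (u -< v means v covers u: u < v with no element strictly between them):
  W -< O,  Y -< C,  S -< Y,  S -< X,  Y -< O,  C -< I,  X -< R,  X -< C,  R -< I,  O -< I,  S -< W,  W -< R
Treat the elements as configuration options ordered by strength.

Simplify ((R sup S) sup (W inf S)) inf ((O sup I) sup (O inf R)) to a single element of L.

R ∨ S = R
W ∧ S = S
R ∨ S = R
O ∨ I = I
O ∧ R = W
I ∨ W = I
R ∧ I = R

R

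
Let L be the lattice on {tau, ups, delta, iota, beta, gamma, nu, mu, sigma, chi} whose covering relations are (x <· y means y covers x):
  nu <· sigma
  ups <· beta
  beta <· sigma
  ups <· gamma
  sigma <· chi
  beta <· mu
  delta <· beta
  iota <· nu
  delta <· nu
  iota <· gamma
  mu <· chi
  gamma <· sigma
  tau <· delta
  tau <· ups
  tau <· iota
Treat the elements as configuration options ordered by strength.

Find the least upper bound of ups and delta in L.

beta

Common upper bounds of {ups, delta}: beta, chi, mu, sigma.
The least among these is beta.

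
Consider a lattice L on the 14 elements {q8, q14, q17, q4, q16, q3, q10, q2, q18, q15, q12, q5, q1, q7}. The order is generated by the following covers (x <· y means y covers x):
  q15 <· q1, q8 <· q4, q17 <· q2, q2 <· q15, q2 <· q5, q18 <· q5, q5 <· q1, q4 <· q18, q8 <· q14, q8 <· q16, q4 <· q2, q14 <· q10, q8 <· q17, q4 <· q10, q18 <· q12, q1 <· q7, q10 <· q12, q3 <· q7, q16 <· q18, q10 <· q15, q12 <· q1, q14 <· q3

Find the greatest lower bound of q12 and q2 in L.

Common lower bounds of {q12, q2}: q4, q8.
The greatest among these is q4.

q4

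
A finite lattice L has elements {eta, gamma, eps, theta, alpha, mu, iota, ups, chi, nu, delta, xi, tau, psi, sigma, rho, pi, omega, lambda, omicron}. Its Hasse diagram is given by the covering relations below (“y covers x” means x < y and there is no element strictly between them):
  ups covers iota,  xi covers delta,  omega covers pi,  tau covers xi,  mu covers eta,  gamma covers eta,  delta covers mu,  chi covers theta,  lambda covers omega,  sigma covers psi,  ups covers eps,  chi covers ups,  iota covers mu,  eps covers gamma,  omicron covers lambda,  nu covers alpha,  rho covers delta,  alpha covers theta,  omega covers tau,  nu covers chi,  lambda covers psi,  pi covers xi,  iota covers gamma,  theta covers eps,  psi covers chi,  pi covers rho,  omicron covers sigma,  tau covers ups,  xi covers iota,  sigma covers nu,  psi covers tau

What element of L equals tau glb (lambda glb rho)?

lambda ∧ rho = rho
tau ∧ rho = delta

delta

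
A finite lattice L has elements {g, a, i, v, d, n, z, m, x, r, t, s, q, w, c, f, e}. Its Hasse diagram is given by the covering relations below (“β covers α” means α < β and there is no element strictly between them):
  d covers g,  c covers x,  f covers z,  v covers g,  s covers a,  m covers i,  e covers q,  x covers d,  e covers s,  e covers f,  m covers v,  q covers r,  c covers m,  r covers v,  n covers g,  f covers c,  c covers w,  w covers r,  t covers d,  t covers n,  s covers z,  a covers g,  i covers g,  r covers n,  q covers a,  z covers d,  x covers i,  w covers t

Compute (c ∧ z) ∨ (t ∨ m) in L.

c ∧ z = d
t ∨ m = c
d ∨ c = c

c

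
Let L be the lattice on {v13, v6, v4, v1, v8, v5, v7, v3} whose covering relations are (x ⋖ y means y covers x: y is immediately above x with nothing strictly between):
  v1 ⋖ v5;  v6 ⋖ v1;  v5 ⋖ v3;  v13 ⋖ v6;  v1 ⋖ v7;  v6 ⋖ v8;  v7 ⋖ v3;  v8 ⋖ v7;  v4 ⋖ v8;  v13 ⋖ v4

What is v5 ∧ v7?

Common lower bounds of {v5, v7}: v1, v13, v6.
The greatest among these is v1.

v1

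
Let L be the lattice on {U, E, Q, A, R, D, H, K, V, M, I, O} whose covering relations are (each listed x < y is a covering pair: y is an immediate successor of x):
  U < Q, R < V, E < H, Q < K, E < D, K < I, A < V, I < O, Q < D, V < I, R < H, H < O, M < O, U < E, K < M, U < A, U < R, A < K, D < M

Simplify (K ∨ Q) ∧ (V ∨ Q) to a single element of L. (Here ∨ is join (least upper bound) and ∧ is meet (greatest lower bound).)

K

K ∨ Q = K
V ∨ Q = I
K ∧ I = K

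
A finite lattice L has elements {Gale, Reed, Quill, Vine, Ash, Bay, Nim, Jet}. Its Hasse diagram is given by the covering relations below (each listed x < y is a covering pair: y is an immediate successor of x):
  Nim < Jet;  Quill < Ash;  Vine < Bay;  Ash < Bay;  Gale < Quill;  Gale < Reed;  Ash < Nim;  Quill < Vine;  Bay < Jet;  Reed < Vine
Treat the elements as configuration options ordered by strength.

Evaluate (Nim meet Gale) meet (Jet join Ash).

Gale

Nim ∧ Gale = Gale
Jet ∨ Ash = Jet
Gale ∧ Jet = Gale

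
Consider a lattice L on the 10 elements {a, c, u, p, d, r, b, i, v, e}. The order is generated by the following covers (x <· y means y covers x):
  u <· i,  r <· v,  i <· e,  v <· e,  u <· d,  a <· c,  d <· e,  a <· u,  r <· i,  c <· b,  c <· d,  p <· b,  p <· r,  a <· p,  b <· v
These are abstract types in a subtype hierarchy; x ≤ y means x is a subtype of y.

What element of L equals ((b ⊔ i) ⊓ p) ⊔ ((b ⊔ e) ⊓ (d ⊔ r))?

b ∨ i = e
e ∧ p = p
b ∨ e = e
d ∨ r = e
e ∧ e = e
p ∨ e = e

e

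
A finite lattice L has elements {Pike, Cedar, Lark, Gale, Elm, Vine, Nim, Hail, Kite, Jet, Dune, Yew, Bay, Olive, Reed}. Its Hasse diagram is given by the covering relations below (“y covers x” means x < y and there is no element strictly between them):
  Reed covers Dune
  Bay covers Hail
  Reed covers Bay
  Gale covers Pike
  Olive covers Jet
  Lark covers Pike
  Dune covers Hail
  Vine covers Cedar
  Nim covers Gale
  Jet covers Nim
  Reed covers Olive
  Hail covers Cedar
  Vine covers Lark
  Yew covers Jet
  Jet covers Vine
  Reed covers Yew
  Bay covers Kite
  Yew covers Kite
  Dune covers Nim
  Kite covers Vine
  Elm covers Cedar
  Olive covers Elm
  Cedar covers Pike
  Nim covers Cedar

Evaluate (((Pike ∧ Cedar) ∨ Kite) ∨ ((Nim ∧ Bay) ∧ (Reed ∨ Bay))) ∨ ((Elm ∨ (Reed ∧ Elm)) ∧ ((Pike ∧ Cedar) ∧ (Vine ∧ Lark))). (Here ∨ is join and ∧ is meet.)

Pike ∧ Cedar = Pike
Pike ∨ Kite = Kite
Nim ∧ Bay = Cedar
Reed ∨ Bay = Reed
Cedar ∧ Reed = Cedar
Kite ∨ Cedar = Kite
Reed ∧ Elm = Elm
Elm ∨ Elm = Elm
Pike ∧ Cedar = Pike
Vine ∧ Lark = Lark
Pike ∧ Lark = Pike
Elm ∧ Pike = Pike
Kite ∨ Pike = Kite

Kite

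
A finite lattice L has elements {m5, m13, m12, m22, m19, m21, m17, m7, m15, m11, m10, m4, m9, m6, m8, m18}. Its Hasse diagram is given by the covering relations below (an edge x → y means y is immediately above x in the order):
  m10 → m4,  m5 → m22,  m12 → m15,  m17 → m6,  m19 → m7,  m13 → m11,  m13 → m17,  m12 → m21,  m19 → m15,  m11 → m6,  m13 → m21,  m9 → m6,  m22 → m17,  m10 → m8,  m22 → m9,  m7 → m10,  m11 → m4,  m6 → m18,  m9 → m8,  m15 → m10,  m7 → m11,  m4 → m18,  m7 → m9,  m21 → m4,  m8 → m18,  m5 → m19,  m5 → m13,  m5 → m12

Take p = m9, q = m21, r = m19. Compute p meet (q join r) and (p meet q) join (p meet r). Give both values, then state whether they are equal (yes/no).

q join r = m4, so p meet (q join r) = m9 meet m4 = m7.
p meet q = m5 and p meet r = m19, so (p meet q) join (p meet r) = m5 join m19 = m19.
Equal: no.

m7; m19; no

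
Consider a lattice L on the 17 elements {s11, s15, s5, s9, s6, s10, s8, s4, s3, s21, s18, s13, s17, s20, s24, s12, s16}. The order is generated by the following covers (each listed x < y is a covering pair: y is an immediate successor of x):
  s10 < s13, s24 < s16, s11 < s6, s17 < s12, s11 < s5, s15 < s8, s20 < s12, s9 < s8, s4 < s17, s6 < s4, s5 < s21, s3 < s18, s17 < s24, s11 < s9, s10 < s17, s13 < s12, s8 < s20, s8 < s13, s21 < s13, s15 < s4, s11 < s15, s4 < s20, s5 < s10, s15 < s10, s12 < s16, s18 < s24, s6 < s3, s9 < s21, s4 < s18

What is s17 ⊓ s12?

Common lower bounds of {s17, s12}: s10, s11, s15, s17, s4, s5, s6.
The greatest among these is s17.

s17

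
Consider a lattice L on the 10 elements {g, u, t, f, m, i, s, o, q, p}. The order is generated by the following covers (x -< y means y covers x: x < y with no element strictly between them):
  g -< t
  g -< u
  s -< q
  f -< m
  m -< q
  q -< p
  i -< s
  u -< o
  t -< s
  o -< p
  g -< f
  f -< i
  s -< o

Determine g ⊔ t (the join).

Common upper bounds of {g, t}: o, p, q, s, t.
The least among these is t.

t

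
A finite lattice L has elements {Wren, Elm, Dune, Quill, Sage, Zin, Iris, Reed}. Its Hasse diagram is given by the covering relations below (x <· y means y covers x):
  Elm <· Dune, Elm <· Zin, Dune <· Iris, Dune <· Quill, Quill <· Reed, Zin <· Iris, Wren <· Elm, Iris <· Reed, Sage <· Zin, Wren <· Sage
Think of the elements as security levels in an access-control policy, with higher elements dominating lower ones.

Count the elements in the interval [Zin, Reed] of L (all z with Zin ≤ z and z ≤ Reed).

3

The interval [Zin, Reed] = {Iris, Reed, Zin}, which has 3 elements.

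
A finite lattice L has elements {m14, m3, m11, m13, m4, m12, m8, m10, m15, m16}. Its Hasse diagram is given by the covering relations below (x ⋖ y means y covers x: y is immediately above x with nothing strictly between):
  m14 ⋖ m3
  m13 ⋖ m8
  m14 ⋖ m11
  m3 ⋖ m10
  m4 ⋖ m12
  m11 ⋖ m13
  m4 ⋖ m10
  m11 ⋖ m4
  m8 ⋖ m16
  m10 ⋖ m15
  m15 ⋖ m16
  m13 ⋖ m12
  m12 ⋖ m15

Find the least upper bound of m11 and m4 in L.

m4

Common upper bounds of {m11, m4}: m10, m12, m15, m16, m4.
The least among these is m4.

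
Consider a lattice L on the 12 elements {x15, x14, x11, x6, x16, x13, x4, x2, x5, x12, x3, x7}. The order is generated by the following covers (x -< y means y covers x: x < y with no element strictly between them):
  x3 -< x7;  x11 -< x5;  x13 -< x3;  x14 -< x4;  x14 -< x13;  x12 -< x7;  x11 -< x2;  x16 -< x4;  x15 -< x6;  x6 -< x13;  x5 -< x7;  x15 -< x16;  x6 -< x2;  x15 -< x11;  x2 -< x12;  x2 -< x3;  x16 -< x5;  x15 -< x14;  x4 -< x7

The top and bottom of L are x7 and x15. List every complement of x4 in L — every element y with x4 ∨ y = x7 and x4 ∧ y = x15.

x11, x12, x2, x6

Need y with x4 ∨ y = x7 and x4 ∧ y = x15.
Checking each element gives: x11, x12, x2, x6.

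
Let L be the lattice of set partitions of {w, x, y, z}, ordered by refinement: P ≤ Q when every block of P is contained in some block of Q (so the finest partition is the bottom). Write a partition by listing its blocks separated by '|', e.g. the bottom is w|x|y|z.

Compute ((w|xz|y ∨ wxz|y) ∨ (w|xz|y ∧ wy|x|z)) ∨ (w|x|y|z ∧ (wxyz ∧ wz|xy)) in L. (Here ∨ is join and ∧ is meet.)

wxz|y

w|xz|y ∨ wxz|y = wxz|y
w|xz|y ∧ wy|x|z = w|x|y|z
wxz|y ∨ w|x|y|z = wxz|y
wxyz ∧ wz|xy = wz|xy
w|x|y|z ∧ wz|xy = w|x|y|z
wxz|y ∨ w|x|y|z = wxz|y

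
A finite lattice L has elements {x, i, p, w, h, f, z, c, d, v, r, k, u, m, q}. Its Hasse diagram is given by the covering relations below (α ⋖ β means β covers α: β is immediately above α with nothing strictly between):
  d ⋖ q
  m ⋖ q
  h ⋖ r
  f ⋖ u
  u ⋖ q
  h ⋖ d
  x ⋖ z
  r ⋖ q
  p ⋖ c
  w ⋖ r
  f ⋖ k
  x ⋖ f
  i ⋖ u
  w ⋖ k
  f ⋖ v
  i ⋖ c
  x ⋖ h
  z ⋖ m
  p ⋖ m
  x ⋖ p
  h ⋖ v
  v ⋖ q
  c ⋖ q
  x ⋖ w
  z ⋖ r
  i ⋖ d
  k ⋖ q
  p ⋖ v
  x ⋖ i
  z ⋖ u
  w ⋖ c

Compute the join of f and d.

Common upper bounds of {f, d}: q.
The least among these is q.

q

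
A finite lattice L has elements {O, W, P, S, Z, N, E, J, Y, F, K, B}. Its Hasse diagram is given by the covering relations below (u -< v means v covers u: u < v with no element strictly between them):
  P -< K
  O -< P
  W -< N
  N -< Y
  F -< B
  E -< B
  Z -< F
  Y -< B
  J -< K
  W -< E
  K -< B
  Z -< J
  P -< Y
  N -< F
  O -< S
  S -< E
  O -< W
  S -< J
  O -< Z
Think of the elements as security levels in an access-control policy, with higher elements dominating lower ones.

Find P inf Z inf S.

Common lower bounds of {P, Z, S}: O.
The greatest among these is O.

O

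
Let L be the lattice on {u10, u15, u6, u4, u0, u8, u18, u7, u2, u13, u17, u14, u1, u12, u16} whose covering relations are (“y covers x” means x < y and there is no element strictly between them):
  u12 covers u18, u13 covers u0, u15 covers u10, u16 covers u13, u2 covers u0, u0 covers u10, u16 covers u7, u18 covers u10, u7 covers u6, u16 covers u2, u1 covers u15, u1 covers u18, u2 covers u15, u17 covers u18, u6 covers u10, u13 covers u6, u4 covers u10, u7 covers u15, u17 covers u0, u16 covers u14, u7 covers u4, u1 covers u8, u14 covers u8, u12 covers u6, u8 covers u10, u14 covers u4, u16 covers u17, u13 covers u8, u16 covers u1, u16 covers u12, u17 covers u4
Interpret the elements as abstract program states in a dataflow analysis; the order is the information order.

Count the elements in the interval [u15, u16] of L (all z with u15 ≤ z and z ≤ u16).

The interval [u15, u16] = {u1, u15, u16, u2, u7}, which has 5 elements.

5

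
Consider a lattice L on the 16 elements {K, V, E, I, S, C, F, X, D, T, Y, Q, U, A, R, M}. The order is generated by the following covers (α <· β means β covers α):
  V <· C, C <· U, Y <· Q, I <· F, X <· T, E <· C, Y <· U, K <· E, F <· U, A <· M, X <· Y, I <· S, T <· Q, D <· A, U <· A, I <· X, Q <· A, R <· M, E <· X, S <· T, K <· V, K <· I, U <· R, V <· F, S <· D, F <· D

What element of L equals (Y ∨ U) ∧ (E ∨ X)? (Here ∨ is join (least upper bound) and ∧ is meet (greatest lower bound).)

Y ∨ U = U
E ∨ X = X
U ∧ X = X

X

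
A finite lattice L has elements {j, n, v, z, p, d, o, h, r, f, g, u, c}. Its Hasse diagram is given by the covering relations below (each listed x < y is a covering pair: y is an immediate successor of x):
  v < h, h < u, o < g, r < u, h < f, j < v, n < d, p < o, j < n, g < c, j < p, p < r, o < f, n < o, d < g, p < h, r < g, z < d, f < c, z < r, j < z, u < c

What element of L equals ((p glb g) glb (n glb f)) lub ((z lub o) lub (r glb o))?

p ∧ g = p
n ∧ f = n
p ∧ n = j
z ∨ o = g
r ∧ o = p
g ∨ p = g
j ∨ g = g

g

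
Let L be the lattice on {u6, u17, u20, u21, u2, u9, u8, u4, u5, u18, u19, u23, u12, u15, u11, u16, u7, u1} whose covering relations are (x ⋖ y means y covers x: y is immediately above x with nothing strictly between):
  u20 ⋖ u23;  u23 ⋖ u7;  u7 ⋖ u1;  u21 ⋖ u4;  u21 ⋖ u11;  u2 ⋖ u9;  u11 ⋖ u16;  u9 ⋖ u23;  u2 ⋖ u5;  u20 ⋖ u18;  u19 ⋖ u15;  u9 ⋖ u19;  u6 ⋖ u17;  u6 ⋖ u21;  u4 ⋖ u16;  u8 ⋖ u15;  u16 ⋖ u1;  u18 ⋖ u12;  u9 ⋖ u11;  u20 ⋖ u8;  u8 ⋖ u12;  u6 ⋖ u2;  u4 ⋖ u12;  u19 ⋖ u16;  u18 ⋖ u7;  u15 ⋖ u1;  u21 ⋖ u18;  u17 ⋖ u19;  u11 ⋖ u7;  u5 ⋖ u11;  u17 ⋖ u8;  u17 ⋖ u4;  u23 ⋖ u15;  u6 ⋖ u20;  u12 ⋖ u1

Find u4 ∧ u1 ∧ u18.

u21

Common lower bounds of {u4, u1, u18}: u21, u6.
The greatest among these is u21.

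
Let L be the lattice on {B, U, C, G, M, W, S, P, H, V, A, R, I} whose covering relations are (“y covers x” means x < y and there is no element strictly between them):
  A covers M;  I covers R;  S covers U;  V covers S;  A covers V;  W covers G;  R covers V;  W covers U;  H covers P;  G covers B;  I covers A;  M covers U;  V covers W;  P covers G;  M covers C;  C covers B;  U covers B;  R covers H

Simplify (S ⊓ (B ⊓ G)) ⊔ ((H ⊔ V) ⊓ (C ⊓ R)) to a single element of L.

B

B ∧ G = B
S ∧ B = B
H ∨ V = R
C ∧ R = B
R ∧ B = B
B ∨ B = B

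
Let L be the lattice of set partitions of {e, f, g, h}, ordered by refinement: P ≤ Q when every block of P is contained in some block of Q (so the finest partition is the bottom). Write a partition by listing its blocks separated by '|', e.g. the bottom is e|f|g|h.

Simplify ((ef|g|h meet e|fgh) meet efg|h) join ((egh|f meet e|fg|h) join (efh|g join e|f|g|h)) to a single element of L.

efh|g

ef|g|h ∧ e|fgh = e|f|g|h
e|f|g|h ∧ efg|h = e|f|g|h
egh|f ∧ e|fg|h = e|f|g|h
efh|g ∨ e|f|g|h = efh|g
e|f|g|h ∨ efh|g = efh|g
e|f|g|h ∨ efh|g = efh|g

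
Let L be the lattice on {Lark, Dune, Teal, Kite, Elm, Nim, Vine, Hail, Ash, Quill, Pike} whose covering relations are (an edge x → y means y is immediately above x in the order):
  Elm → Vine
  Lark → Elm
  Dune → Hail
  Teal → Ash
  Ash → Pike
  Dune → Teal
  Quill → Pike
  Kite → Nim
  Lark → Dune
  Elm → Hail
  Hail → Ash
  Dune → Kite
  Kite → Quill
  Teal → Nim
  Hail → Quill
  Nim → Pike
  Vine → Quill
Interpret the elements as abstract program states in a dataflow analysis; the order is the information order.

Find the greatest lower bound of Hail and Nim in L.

Dune

Common lower bounds of {Hail, Nim}: Dune, Lark.
The greatest among these is Dune.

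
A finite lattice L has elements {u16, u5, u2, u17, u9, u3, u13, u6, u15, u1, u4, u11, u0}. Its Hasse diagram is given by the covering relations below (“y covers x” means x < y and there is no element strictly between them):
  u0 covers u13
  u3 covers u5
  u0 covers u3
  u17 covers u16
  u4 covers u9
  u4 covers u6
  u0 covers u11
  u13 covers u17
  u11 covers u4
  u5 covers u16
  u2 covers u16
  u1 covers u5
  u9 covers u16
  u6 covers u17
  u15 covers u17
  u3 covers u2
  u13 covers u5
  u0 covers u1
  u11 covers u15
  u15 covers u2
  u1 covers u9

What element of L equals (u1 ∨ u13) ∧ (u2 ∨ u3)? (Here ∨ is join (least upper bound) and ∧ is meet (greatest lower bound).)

u1 ∨ u13 = u0
u2 ∨ u3 = u3
u0 ∧ u3 = u3

u3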